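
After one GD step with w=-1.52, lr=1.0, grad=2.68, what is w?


w_new = w - α·∇
= -1.52 - 1.0·2.68
= -1.52 - 2.68
= -4.2

-4.2


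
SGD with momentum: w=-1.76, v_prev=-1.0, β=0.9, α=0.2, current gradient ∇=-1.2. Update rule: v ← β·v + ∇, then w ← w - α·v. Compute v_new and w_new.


v_new = 0.9·-1.0 - 1.2 = -0.9 - 1.2 = -2.1
w_new = -1.76 - 0.2·-2.1 = -1.76 + 0.42 = -1.34

v_new=-2.1, w_new=-1.34


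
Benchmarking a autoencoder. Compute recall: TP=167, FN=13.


Recall = TP/(TP+FN)
= 167/(167+13)
= 167/180 = 92.78%

92.78%


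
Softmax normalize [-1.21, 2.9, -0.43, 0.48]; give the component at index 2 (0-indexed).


Exponentials: e^-1.21=0.2982, e^2.9=18.1741, e^-0.43=0.6505, e^0.48=1.6161
Sum = 20.7389
Softmax = [0.0144, 0.8763, 0.0314, 0.0779]
p[2] = 0.6505/20.7389 = 0.0314

0.0314


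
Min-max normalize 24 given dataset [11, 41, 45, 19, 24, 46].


min=11, max=46
(24-11)/(46-11) = 13/35 = 0.3714

0.3714


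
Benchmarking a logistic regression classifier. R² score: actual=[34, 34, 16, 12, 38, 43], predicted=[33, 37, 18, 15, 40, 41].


ȳ = 29.5
SS_res = Σ(y-ŷ)² = 31
SS_tot = Σ(y-ȳ)² = 783.5
R² = 1 - SS_res/SS_tot = 1 - 0.0396 = 0.9604

0.9604


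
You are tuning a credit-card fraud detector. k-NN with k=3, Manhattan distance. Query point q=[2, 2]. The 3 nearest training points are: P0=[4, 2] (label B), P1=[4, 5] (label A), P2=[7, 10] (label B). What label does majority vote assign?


d(q,P0) = 2  (label B)
d(q,P1) = 5  (label A)
d(q,P2) = 13  (label B)
Votes: A=1, B=2
Majority → B

B


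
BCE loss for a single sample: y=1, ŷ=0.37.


BCE = -[y·ln(p) + (1-y)·ln(1-p)]
= -1·ln(0.37) - 0
= -ln(0.37) = 0.9943

0.9943


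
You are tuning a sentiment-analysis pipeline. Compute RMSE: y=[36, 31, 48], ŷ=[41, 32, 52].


MSE = 42/3 = 14
RMSE = √(42/3) = 3.7417

3.7417


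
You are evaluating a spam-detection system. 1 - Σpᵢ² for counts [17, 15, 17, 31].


Probabilities: [17/80, 15/80, 17/80, 31/80] ≈ [0.2125, 0.1875, 0.2125, 0.3875]
Σpᵢ² = (289 + 225 + 289 + 961)/80² = 1764/6400
Gini = 1 - Σpᵢ² = 1 - 1764/6400 = 0.7244

0.7244


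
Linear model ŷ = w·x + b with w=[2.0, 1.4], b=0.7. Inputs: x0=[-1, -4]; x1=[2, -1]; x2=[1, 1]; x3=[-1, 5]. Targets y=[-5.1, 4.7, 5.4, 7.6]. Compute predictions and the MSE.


ŷ0 = (2.0)·(-1) + (1.4)·(-4) + 0.7 = -6.9
ŷ1 = (2.0)·(2) + (1.4)·(-1) + 0.7 = 3.3
ŷ2 = (2.0)·(1) + (1.4)·(1) + 0.7 = 4.1
ŷ3 = (2.0)·(-1) + (1.4)·(5) + 0.7 = 5.7
errors² = [3.24, 1.96, 1.69, 3.61]
MSE = 10.5000/4 = 2.625

2.625


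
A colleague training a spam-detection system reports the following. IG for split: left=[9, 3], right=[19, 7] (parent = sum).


Parent = [28, 10], H_parent = 0.8315
H_left = 0.8113 (n=12), H_right = 0.8404 (n=26)
H_children = (12/38)·0.8113 + (26/38)·0.8404 = 0.8312
IG = 0.8315 - 0.8312 = 0.0003

0.0003


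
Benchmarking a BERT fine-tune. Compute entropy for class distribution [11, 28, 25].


Probabilities: [11/64, 28/64, 25/64] ≈ [0.1719, 0.4375, 0.3906]
H = -((11/64)·log₂(11/64) + (28/64)·log₂(28/64) + (25/64)·log₂(25/64))
  = 1.4882 bits

1.4882 bits


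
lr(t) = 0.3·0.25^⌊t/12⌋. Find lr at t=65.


n_drops = ⌊65/12⌋ = 5
lr = 0.3·0.25^5 = 0.3·0.0009765625 = 0.00029296875

0.00029296875


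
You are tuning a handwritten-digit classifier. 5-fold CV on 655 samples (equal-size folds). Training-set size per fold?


Fold size = 655/5 = 131
Training per fold = 655 - 131 = 524

524


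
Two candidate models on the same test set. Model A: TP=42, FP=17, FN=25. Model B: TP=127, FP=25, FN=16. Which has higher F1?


Model A: P=42/59=0.7119, R=42/67=0.6269, F1=2PR/(P+R)=2TP/(2TP+FP+FN)=84/126=0.6667
Model B: P=127/152=0.8355, R=127/143=0.8881, F1=2PR/(P+R)=2TP/(2TP+FP+FN)=254/295=0.861
0.6667 < 0.861 → Model B

Model B


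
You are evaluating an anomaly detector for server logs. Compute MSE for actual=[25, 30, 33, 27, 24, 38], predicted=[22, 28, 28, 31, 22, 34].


Squared errors: (25-22)²=9, (30-28)²=4, (33-28)²=25, (27-31)²=16, (24-22)²=4, (38-34)²=16
Sum = 74
MSE = 74/6 = 37/3

37/3


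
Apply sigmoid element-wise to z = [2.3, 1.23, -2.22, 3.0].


σ(2.3) = 1/(1+e^-2.3) = 0.9089
σ(1.23) = 1/(1+e^-1.23) = 0.7738
σ(-2.22) = 1/(1+e^2.22) = 0.098
σ(3.0) = 1/(1+e^-3.0) = 0.9526
result = [0.9089, 0.7738, 0.098, 0.9526]

[0.9089, 0.7738, 0.098, 0.9526]


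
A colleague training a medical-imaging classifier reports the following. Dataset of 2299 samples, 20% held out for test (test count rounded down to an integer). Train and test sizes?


Test = ⌊2299·20/100⌋ = 459
Train = 2299 - 459 = 1840

Train: 1840, Test: 459


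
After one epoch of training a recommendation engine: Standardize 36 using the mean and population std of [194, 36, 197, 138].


μ = 141.25, σ = 65.1513
z = (36 - 141.25)/65.1513 = -1.6155

-1.6155


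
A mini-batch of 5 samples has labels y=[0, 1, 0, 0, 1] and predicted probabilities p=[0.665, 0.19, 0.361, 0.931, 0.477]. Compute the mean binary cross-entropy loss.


L[0] = -ln(1-0.665) = -ln(0.335) = 1.0936
L[1] = -ln(0.19) = 1.6607
L[2] = -ln(1-0.361) = -ln(0.639) = 0.4479
L[3] = -ln(1-0.931) = -ln(0.069) = 2.6736
L[4] = -ln(0.477) = 0.7402
mean = (1.0936 + 1.6607 + 0.4479 + 2.6736 + 0.7402)/5 = 1.3232

1.3232


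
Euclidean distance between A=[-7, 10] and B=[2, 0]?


d = √((-7-2)² + (10-0)²)
  = √(81 + 100)
  = √181 = 13.4536

13.4536


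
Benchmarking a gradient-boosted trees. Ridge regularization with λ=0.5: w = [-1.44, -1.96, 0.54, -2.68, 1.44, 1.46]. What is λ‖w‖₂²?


‖w‖₂² = (-1.44)² + (-1.96)² + (0.54)² + (-2.68)² + (1.44)² + (1.46)²
     = 2.0736 + 3.8416 + 0.2916 + 7.1824 + 2.0736 + 2.1316
     = 17.5944
λ·‖w‖₂² = 0.5·17.5944 = 8.7972

8.7972


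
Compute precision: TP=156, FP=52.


Precision = TP/(TP+FP)
= 156/(156+52)
= 156/208 = 75.0%

75.0%


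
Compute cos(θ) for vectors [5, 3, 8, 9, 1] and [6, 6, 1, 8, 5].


A·B = 5·6 + 3·6 + 8·1 + 9·8 + 1·5 = 133
‖A‖ = √180 = 13.4164, ‖B‖ = √162 = 12.7279
cos = 133/(√180·√162) = 133/√29160 = 0.7789

0.7789


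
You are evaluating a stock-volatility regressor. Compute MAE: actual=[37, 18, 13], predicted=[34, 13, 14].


Absolute errors: |37-34|=3, |18-13|=5, |13-14|=1
Sum = 9
MAE = 9/3 = 3

3


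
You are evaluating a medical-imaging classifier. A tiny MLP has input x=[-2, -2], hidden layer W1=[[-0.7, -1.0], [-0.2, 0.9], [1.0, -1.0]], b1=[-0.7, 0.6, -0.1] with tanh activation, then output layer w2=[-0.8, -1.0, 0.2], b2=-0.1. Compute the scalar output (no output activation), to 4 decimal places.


z1[0] = (-0.7)·(-2) + (-1.0)·(-2) - 0.7 = 2.7
z1[1] = (-0.2)·(-2) + (0.9)·(-2) + 0.6 = -0.8
z1[2] = (1.0)·(-2) + (-1.0)·(-2) - 0.1 = -0.1
h = tanh(z1) = [0.991, -0.664, -0.0997]
output = (-0.8)·(0.991) + (-1.0)·(-0.664) + (0.2)·(-0.0997) - 0.1 = -0.2487

-0.2487


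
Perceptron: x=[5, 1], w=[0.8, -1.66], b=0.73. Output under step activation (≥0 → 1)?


z = (5)·(0.8) + (1)·(-1.66) + 0.73
  = 3.07
step(z) = 1 (z≥0)

1


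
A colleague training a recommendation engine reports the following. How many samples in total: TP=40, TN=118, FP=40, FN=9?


Total = TP + TN + FP + FN
= 40 + 118 + 40 + 9
= 207
(Predicted positive: 80, predicted negative: 127)

207


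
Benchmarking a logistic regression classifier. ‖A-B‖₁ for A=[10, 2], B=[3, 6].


d = |10-3| + |2-6|
  = 7 + 4
  = 11

11


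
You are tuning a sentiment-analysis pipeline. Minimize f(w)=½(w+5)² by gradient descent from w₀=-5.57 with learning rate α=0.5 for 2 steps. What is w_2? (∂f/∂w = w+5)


step 1: grad = -5.57+5 = -0.57; w = -5.57 - 0.5·(-0.57) = -5.285
step 2: grad = -5.285+5 = -0.285; w = -5.285 - 0.5·(-0.285) = -5.1425

-5.1425


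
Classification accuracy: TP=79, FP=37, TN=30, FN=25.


Accuracy = (TP+TN)/(TP+TN+FP+FN)
= (79+30)/(171)
= 109/171 = 63.74%

63.74%


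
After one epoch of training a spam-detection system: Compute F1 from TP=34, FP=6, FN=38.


Precision = 34/40 = 0.85
Recall = 34/72 = 0.4722
F1 = 2·P·R/(P+R) = 2·TP/(2·TP+FP+FN) = 68/(68+6+38) = 68/112 = 0.6071

0.6071


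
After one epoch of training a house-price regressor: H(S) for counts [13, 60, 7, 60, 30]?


Probabilities: [13/170, 60/170, 7/170, 60/170, 30/170] ≈ [0.0765, 0.3529, 0.0412, 0.3529, 0.1765]
H = -((13/170)·log₂(13/170) + (60/170)·log₂(60/170) + (7/170)·log₂(7/170) + (60/170)·log₂(60/170) + (30/170)·log₂(30/170))
  = 1.9753 bits

1.9753 bits


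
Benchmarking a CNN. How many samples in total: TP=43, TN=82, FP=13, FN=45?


Total = TP + TN + FP + FN
= 43 + 82 + 13 + 45
= 183
(Predicted positive: 56, predicted negative: 127)

183


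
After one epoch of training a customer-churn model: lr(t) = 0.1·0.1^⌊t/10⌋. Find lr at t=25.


n_drops = ⌊25/10⌋ = 2
lr = 0.1·0.1^2 = 0.1·0.01 = 0.001

0.001


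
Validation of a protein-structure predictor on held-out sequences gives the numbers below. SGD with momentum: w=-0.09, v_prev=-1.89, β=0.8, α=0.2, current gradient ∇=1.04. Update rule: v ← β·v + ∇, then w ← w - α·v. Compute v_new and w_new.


v_new = 0.8·-1.89 + 1.04 = -1.512 + 1.04 = -0.472
w_new = -0.09 - 0.2·-0.472 = -0.09 + 0.0944 = 0.0044

v_new=-0.472, w_new=0.0044


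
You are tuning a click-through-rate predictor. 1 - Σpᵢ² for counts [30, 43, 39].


Probabilities: [30/112, 43/112, 39/112] ≈ [0.2679, 0.3839, 0.3482]
Σpᵢ² = (900 + 1849 + 1521)/112² = 4270/12544
Gini = 1 - Σpᵢ² = 1 - 4270/12544 = 0.6596

0.6596


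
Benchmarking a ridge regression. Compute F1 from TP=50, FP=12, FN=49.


Precision = 50/62 = 0.8065
Recall = 50/99 = 0.5051
F1 = 2·P·R/(P+R) = 2·TP/(2·TP+FP+FN) = 100/(100+12+49) = 100/161 = 0.6211

0.6211


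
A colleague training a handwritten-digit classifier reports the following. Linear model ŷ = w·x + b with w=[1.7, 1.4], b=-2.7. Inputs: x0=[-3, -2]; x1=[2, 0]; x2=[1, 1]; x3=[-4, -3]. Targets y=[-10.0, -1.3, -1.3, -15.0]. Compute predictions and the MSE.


ŷ0 = (1.7)·(-3) + (1.4)·(-2) - 2.7 = -10.6
ŷ1 = (1.7)·(2) + (1.4)·(0) - 2.7 = 0.7
ŷ2 = (1.7)·(1) + (1.4)·(1) - 2.7 = 0.4
ŷ3 = (1.7)·(-4) + (1.4)·(-3) - 2.7 = -13.7
errors² = [0.36, 4.0, 2.89, 1.69]
MSE = 8.9400/4 = 2.235

2.235


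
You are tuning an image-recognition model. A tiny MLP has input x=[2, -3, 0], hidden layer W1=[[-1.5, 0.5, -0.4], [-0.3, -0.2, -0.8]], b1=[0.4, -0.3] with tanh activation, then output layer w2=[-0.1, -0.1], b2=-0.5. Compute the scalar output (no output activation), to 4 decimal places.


z1[0] = (-1.5)·(2) + (0.5)·(-3) + (-0.4)·(0) + 0.4 = -4.1
z1[1] = (-0.3)·(2) + (-0.2)·(-3) + (-0.8)·(0) - 0.3 = -0.3
h = tanh(z1) = [-0.9995, -0.2913]
output = (-0.1)·(-0.9995) + (-0.1)·(-0.2913) - 0.5 = -0.3709

-0.3709


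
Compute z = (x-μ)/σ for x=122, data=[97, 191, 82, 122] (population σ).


μ = 123, σ = 41.7792
z = (122 - 123)/41.7792 = -0.0239

-0.0239


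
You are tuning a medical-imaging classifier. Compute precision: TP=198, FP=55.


Precision = TP/(TP+FP)
= 198/(198+55)
= 198/253 = 78.26%

78.26%


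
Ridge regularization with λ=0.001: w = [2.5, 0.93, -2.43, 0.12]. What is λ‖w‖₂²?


‖w‖₂² = (2.5)² + (0.93)² + (-2.43)² + (0.12)²
     = 6.25 + 0.8649 + 5.9049 + 0.0144
     = 13.0342
λ·‖w‖₂² = 0.001·13.0342 = 0.013034

0.013034


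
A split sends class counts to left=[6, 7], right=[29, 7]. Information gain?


Parent = [35, 14], H_parent = 0.8631
H_left = 0.9957 (n=13), H_right = 0.7107 (n=36)
H_children = (13/49)·0.9957 + (36/49)·0.7107 = 0.7863
IG = 0.8631 - 0.7863 = 0.0768

0.0768


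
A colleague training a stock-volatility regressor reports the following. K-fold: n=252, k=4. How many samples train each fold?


Fold size = 252/4 = 63
Training per fold = 252 - 63 = 189

189


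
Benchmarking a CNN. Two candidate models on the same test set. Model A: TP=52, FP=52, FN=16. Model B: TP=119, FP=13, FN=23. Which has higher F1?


Model A: P=52/104=0.5, R=52/68=0.7647, F1=2PR/(P+R)=2TP/(2TP+FP+FN)=104/172=0.6047
Model B: P=119/132=0.9015, R=119/142=0.838, F1=2PR/(P+R)=2TP/(2TP+FP+FN)=238/274=0.8686
0.6047 < 0.8686 → Model B

Model B


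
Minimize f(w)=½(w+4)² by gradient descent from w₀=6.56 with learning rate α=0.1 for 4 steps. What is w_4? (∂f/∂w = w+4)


step 1: grad = 6.56+4 = 10.56; w = 6.56 - 0.1·(10.56) = 5.504
step 2: grad = 5.504+4 = 9.504; w = 5.504 - 0.1·(9.504) = 4.5536
step 3: grad = 4.5536+4 = 8.5536; w = 4.5536 - 0.1·(8.5536) = 3.69824
step 4: grad = 3.69824+4 = 7.69824; w = 3.69824 - 0.1·(7.69824) = 2.928416

2.928416


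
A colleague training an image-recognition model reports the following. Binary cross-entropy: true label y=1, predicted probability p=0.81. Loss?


BCE = -[y·ln(p) + (1-y)·ln(1-p)]
= -1·ln(0.81) - 0
= -ln(0.81) = 0.2107

0.2107


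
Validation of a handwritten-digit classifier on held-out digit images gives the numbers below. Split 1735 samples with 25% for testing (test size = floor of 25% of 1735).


Test = ⌊1735·25/100⌋ = 433
Train = 1735 - 433 = 1302

Train: 1302, Test: 433


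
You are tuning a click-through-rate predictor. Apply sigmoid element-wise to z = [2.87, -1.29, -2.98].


σ(2.87) = 1/(1+e^-2.87) = 0.9463
σ(-1.29) = 1/(1+e^1.29) = 0.2159
σ(-2.98) = 1/(1+e^2.98) = 0.0483
result = [0.9463, 0.2159, 0.0483]

[0.9463, 0.2159, 0.0483]


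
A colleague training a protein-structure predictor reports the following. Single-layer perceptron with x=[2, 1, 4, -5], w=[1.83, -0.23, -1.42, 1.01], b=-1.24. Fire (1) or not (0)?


z = (2)·(1.83) + (1)·(-0.23) + (4)·(-1.42) + (-5)·(1.01) - 1.24
  = -8.54
step(z) = 0 (z<0)

0


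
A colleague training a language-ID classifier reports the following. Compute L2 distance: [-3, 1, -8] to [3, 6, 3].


d = √((-3-3)² + (1-6)² + (-8-3)²)
  = √(36 + 25 + 121)
  = √182 = 13.4907

13.4907


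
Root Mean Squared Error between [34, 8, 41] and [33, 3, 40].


MSE = 27/3 = 9
RMSE = √(27/3) = 3.0

3.0


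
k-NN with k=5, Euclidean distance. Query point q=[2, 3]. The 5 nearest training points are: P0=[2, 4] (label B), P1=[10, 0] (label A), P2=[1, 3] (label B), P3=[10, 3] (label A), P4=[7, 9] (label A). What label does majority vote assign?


d(q,P0) = 1.0  (label B)
d(q,P1) = 8.544  (label A)
d(q,P2) = 1.0  (label B)
d(q,P3) = 8.0  (label A)
d(q,P4) = 7.8102  (label A)
Votes: A=3, B=2
Majority → A

A


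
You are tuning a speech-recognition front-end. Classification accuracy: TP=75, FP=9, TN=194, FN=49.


Accuracy = (TP+TN)/(TP+TN+FP+FN)
= (75+194)/(327)
= 269/327 = 82.26%

82.26%


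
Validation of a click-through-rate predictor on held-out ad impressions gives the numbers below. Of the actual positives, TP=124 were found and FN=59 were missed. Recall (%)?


Recall = TP/(TP+FN)
= 124/(124+59)
= 124/183 = 67.76%

67.76%


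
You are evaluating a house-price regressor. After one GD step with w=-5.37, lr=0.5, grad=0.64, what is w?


w_new = w - α·∇
= -5.37 - 0.5·0.64
= -5.37 - 0.32
= -5.69

-5.69


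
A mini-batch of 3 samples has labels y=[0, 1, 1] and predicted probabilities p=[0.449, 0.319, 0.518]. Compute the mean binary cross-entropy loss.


L[0] = -ln(1-0.449) = -ln(0.551) = 0.596
L[1] = -ln(0.319) = 1.1426
L[2] = -ln(0.518) = 0.6578
mean = (0.596 + 1.1426 + 0.6578)/3 = 0.7988

0.7988


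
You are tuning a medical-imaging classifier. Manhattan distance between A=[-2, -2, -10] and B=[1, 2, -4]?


d = |-2-1| + |-2-2| + |-10+ 4|
  = 3 + 4 + 6
  = 13

13


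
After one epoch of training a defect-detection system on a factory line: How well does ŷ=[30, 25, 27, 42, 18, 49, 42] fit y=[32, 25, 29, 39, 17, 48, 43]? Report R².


ȳ = 33.2857
SS_res = Σ(y-ŷ)² = 20
SS_tot = Σ(y-ȳ)² = 697.43
R² = 1 - SS_res/SS_tot = 1 - 0.0287 = 0.9713

0.9713


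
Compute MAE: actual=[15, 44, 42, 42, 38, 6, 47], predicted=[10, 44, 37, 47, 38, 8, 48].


Absolute errors: |15-10|=5, |44-44|=0, |42-37|=5, |42-47|=5, |38-38|=0, |6-8|=2, |47-48|=1
Sum = 18
MAE = 18/7 = 18/7

18/7


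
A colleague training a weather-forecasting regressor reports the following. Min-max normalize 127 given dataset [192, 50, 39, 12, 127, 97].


min=12, max=192
(127-12)/(192-12) = 115/180 = 0.6389

0.6389


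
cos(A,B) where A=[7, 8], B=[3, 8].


A·B = 7·3 + 8·8 = 85
‖A‖ = √113 = 10.6301, ‖B‖ = √73 = 8.544
cos = 85/(√113·√73) = 85/√8249 = 0.9359

0.9359


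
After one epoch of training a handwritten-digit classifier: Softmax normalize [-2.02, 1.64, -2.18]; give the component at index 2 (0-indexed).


Exponentials: e^-2.02=0.1327, e^1.64=5.1552, e^-2.18=0.113
Sum = 5.4009
Softmax = [0.0246, 0.9545, 0.0209]
p[2] = 0.113/5.4009 = 0.0209

0.0209


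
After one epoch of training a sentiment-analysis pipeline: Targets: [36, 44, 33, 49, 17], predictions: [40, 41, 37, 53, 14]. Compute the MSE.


Squared errors: (36-40)²=16, (44-41)²=9, (33-37)²=16, (49-53)²=16, (17-14)²=9
Sum = 66
MSE = 66/5 = 66/5

66/5


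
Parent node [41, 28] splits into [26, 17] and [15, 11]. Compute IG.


Parent = [41, 28], H_parent = 0.9742
H_left = 0.9682 (n=43), H_right = 0.9829 (n=26)
H_children = (43/69)·0.9682 + (26/69)·0.9829 = 0.9737
IG = 0.9742 - 0.9737 = 0.0005

0.0005


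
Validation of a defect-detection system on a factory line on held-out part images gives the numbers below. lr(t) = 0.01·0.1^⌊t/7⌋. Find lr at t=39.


n_drops = ⌊39/7⌋ = 5
lr = 0.01·0.1^5 = 0.01·0.00001 = 0.0000001

0.0000001


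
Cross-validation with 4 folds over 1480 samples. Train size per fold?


Fold size = 1480/4 = 370
Training per fold = 1480 - 370 = 1110

1110


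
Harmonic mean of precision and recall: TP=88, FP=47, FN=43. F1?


Precision = 88/135 = 0.6519
Recall = 88/131 = 0.6718
F1 = 2·P·R/(P+R) = 2·TP/(2·TP+FP+FN) = 176/(176+47+43) = 176/266 = 0.6617

0.6617


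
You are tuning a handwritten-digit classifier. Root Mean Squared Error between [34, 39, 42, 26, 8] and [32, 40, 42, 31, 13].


MSE = 55/5 = 11
RMSE = √(55/5) = 3.3166

3.3166


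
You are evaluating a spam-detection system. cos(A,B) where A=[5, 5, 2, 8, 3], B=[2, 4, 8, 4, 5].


A·B = 5·2 + 5·4 + 2·8 + 8·4 + 3·5 = 93
‖A‖ = √127 = 11.2694, ‖B‖ = √125 = 11.1803
cos = 93/(√127·√125) = 93/√15875 = 0.7381

0.7381


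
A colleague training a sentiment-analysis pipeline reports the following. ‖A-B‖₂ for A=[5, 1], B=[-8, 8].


d = √((5+ 8)² + (1-8)²)
  = √(169 + 49)
  = √218 = 14.7648

14.7648


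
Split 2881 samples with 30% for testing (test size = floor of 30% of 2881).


Test = ⌊2881·30/100⌋ = 864
Train = 2881 - 864 = 2017

Train: 2017, Test: 864


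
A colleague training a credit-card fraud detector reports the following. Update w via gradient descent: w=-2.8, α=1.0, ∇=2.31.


w_new = w - α·∇
= -2.8 - 1.0·2.31
= -2.8 - 2.31
= -5.11

-5.11


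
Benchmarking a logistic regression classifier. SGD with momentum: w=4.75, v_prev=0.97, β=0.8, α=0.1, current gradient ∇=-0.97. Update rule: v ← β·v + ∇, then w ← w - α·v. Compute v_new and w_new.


v_new = 0.8·0.97 - 0.97 = 0.776 - 0.97 = -0.194
w_new = 4.75 - 0.1·-0.194 = 4.75 + 0.0194 = 4.7694

v_new=-0.194, w_new=4.7694


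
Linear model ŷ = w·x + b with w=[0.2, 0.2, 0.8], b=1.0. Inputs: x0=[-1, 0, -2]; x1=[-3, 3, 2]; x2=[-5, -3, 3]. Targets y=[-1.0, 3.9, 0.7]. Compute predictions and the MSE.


ŷ0 = (0.2)·(-1) + (0.2)·(0) + (0.8)·(-2) + 1.0 = -0.8
ŷ1 = (0.2)·(-3) + (0.2)·(3) + (0.8)·(2) + 1.0 = 2.6
ŷ2 = (0.2)·(-5) + (0.2)·(-3) + (0.8)·(3) + 1.0 = 1.8
errors² = [0.04, 1.69, 1.21]
MSE = 2.9400/3 = 0.98

0.98


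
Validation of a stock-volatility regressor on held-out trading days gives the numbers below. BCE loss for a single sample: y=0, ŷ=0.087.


BCE = -[y·ln(p) + (1-y)·ln(1-p)]
= -0 - 1·ln(1-0.087)
= -ln(0.913) = 0.091

0.091


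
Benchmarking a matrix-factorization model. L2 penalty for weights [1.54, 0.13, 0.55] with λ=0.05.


‖w‖₂² = (1.54)² + (0.13)² + (0.55)²
     = 2.3716 + 0.0169 + 0.3025
     = 2.691
λ·‖w‖₂² = 0.05·2.691 = 0.13455

0.13455


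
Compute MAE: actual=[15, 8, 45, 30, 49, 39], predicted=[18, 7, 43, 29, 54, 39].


Absolute errors: |15-18|=3, |8-7|=1, |45-43|=2, |30-29|=1, |49-54|=5, |39-39|=0
Sum = 12
MAE = 12/6 = 2

2


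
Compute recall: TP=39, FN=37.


Recall = TP/(TP+FN)
= 39/(39+37)
= 39/76 = 51.32%

51.32%


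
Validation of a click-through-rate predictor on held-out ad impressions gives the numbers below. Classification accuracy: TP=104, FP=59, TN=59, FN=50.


Accuracy = (TP+TN)/(TP+TN+FP+FN)
= (104+59)/(272)
= 163/272 = 59.93%

59.93%


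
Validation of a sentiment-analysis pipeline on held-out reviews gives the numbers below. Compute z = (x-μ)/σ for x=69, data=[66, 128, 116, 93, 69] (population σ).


μ = 94.4, σ = 24.6949
z = (69 - 94.4)/24.6949 = -1.0286

-1.0286


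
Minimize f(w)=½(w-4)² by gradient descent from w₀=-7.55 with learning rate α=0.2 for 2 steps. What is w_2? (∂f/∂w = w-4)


step 1: grad = -7.55-4 = -11.55; w = -7.55 - 0.2·(-11.55) = -5.24
step 2: grad = -5.24-4 = -9.24; w = -5.24 - 0.2·(-9.24) = -3.392

-3.392


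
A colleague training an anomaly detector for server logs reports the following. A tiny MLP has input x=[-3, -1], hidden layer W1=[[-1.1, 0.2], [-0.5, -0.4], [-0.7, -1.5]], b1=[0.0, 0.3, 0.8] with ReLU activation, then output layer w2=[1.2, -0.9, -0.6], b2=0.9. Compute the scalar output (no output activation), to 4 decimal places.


z1[0] = (-1.1)·(-3) + (0.2)·(-1) + 0.0 = 3.1
z1[1] = (-0.5)·(-3) + (-0.4)·(-1) + 0.3 = 2.2
z1[2] = (-0.7)·(-3) + (-1.5)·(-1) + 0.8 = 4.4
h = ReLU(z1) = [3.1, 2.2, 4.4]
output = (1.2)·(3.1) + (-0.9)·(2.2) + (-0.6)·(4.4) + 0.9 = 0.0

0.0


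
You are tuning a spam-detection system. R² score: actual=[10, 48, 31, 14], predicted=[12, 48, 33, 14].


ȳ = 25.75
SS_res = Σ(y-ŷ)² = 8
SS_tot = Σ(y-ȳ)² = 908.75
R² = 1 - SS_res/SS_tot = 1 - 0.0088 = 0.9912

0.9912


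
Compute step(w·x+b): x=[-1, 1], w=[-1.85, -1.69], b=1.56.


z = (-1)·(-1.85) + (1)·(-1.69) + 1.56
  = 1.72
step(z) = 1 (z≥0)

1


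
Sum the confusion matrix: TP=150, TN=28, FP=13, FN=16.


Total = TP + TN + FP + FN
= 150 + 28 + 13 + 16
= 207
(Predicted positive: 163, predicted negative: 44)

207


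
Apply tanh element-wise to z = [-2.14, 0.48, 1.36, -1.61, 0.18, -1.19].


tanh(-2.14) = -0.9727
tanh(0.48) = 0.4462
tanh(1.36) = 0.8764
tanh(-1.61) = -0.9232
tanh(0.18) = 0.1781
tanh(-1.19) = -0.8306
result = [-0.9727, 0.4462, 0.8764, -0.9232, 0.1781, -0.8306]

[-0.9727, 0.4462, 0.8764, -0.9232, 0.1781, -0.8306]


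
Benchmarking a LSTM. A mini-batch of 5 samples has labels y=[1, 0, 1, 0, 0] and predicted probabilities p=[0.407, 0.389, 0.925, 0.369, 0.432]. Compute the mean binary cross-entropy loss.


L[0] = -ln(0.407) = 0.8989
L[1] = -ln(1-0.389) = -ln(0.611) = 0.4927
L[2] = -ln(0.925) = 0.078
L[3] = -ln(1-0.369) = -ln(0.631) = 0.4604
L[4] = -ln(1-0.432) = -ln(0.568) = 0.5656
mean = (0.8989 + 0.4927 + 0.078 + 0.4604 + 0.5656)/5 = 0.4991

0.4991


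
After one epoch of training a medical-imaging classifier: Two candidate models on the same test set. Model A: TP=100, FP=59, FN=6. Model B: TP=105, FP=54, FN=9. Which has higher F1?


Model A: P=100/159=0.6289, R=100/106=0.9434, F1=2PR/(P+R)=2TP/(2TP+FP+FN)=200/265=0.7547
Model B: P=105/159=0.6604, R=105/114=0.9211, F1=2PR/(P+R)=2TP/(2TP+FP+FN)=210/273=0.7692
0.7547 < 0.7692 → Model B

Model B


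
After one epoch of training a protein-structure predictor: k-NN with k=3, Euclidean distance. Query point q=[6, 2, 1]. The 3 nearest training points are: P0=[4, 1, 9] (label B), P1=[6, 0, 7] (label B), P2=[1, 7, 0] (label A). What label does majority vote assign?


d(q,P0) = 8.3066  (label B)
d(q,P1) = 6.3246  (label B)
d(q,P2) = 7.1414  (label A)
Votes: A=1, B=2
Majority → B

B


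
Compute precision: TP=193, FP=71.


Precision = TP/(TP+FP)
= 193/(193+71)
= 193/264 = 73.11%

73.11%


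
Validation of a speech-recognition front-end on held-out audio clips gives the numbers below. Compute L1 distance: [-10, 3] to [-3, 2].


d = |-10+ 3| + |3-2|
  = 7 + 1
  = 8

8


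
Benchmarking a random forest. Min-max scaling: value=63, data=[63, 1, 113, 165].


min=1, max=165
(63-1)/(165-1) = 62/164 = 0.378

0.378


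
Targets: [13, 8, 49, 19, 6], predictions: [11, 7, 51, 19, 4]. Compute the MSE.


Squared errors: (13-11)²=4, (8-7)²=1, (49-51)²=4, (19-19)²=0, (6-4)²=4
Sum = 13
MSE = 13/5 = 13/5

13/5


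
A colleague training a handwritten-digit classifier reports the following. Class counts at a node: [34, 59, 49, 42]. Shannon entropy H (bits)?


Probabilities: [34/184, 59/184, 49/184, 42/184] ≈ [0.1848, 0.3207, 0.2663, 0.2283]
H = -((34/184)·log₂(34/184) + (59/184)·log₂(59/184) + (49/184)·log₂(49/184) + (42/184)·log₂(42/184))
  = 1.9711 bits

1.9711 bits


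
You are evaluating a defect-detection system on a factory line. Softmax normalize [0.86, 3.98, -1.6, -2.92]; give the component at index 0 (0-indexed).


Exponentials: e^0.86=2.3632, e^3.98=53.517, e^-1.6=0.2019, e^-2.92=0.0539
Sum = 56.136
Softmax = [0.0421, 0.9533, 0.0036, 0.001]
p[0] = 2.3632/56.136 = 0.0421

0.0421


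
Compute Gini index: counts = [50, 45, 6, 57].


Probabilities: [50/158, 45/158, 6/158, 57/158] ≈ [0.3165, 0.2848, 0.038, 0.3608]
Σpᵢ² = (2500 + 2025 + 36 + 3249)/158² = 7810/24964
Gini = 1 - Σpᵢ² = 1 - 7810/24964 = 0.6871

0.6871


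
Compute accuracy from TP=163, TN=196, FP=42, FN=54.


Accuracy = (TP+TN)/(TP+TN+FP+FN)
= (163+196)/(455)
= 359/455 = 78.9%

78.9%


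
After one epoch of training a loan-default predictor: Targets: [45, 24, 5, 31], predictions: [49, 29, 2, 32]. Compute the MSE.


Squared errors: (45-49)²=16, (24-29)²=25, (5-2)²=9, (31-32)²=1
Sum = 51
MSE = 51/4 = 51/4

51/4


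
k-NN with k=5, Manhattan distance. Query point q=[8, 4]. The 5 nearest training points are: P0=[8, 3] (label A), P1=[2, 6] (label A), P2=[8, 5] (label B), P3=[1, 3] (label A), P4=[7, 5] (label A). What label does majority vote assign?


d(q,P0) = 1  (label A)
d(q,P1) = 8  (label A)
d(q,P2) = 1  (label B)
d(q,P3) = 8  (label A)
d(q,P4) = 2  (label A)
Votes: A=4, B=1
Majority → A

A


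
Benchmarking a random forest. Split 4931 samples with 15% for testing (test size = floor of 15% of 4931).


Test = ⌊4931·15/100⌋ = 739
Train = 4931 - 739 = 4192

Train: 4192, Test: 739


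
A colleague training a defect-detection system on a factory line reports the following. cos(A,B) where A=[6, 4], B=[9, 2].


A·B = 6·9 + 4·2 = 62
‖A‖ = √52 = 7.2111, ‖B‖ = √85 = 9.2195
cos = 62/(√52·√85) = 62/√4420 = 0.9326

0.9326


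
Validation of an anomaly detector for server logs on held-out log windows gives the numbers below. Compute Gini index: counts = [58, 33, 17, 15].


Probabilities: [58/123, 33/123, 17/123, 15/123] ≈ [0.4715, 0.2683, 0.1382, 0.122]
Σpᵢ² = (3364 + 1089 + 289 + 225)/123² = 4967/15129
Gini = 1 - Σpᵢ² = 1 - 4967/15129 = 0.6717

0.6717


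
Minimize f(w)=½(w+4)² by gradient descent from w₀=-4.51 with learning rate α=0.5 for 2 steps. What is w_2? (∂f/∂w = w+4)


step 1: grad = -4.51+4 = -0.51; w = -4.51 - 0.5·(-0.51) = -4.255
step 2: grad = -4.255+4 = -0.255; w = -4.255 - 0.5·(-0.255) = -4.1275

-4.1275


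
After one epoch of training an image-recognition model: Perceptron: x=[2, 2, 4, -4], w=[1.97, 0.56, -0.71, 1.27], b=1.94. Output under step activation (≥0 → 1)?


z = (2)·(1.97) + (2)·(0.56) + (4)·(-0.71) + (-4)·(1.27) + 1.94
  = -0.92
step(z) = 0 (z<0)

0


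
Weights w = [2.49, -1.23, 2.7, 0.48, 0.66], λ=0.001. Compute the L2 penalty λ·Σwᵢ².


‖w‖₂² = (2.49)² + (-1.23)² + (2.7)² + (0.48)² + (0.66)²
     = 6.2001 + 1.5129 + 7.29 + 0.2304 + 0.4356
     = 15.669
λ·‖w‖₂² = 0.001·15.669 = 0.015669

0.015669


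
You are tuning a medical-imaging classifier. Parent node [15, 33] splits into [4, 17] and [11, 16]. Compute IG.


Parent = [15, 33], H_parent = 0.896
H_left = 0.7025 (n=21), H_right = 0.9751 (n=27)
H_children = (21/48)·0.7025 + (27/48)·0.9751 = 0.8558
IG = 0.896 - 0.8558 = 0.0402

0.0402


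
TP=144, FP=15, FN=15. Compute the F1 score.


Precision = 144/159 = 0.9057
Recall = 144/159 = 0.9057
F1 = 2·P·R/(P+R) = 2·TP/(2·TP+FP+FN) = 288/(288+15+15) = 288/318 = 0.9057

0.9057


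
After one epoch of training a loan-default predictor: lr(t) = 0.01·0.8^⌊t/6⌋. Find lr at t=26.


n_drops = ⌊26/6⌋ = 4
lr = 0.01·0.8^4 = 0.01·0.4096 = 0.004096

0.004096


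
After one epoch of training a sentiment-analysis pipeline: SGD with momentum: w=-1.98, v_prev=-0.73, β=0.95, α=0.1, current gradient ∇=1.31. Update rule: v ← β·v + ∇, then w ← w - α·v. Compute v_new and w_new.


v_new = 0.95·-0.73 + 1.31 = -0.6935 + 1.31 = 0.6165
w_new = -1.98 - 0.1·0.6165 = -1.98 - 0.06165 = -2.04165

v_new=0.6165, w_new=-2.04165


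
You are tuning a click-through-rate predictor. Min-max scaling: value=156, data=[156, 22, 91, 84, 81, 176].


min=22, max=176
(156-22)/(176-22) = 134/154 = 0.8701

0.8701


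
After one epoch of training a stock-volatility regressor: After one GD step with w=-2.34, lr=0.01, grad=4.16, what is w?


w_new = w - α·∇
= -2.34 - 0.01·4.16
= -2.34 - 0.0416
= -2.3816

-2.3816


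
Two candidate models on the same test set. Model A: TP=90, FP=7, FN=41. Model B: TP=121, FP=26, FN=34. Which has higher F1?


Model A: P=90/97=0.9278, R=90/131=0.687, F1=2PR/(P+R)=2TP/(2TP+FP+FN)=180/228=0.7895
Model B: P=121/147=0.8231, R=121/155=0.7806, F1=2PR/(P+R)=2TP/(2TP+FP+FN)=242/302=0.8013
0.7895 < 0.8013 → Model B

Model B


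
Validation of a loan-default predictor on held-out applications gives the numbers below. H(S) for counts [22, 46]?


Probabilities: [22/68, 46/68] ≈ [0.3235, 0.6765]
H = -((22/68)·log₂(22/68) + (46/68)·log₂(46/68))
  = 0.9082 bits

0.9082 bits


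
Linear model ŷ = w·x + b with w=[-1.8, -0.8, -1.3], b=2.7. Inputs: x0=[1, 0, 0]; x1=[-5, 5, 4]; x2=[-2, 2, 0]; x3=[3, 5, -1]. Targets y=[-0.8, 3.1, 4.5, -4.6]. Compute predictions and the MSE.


ŷ0 = (-1.8)·(1) + (-0.8)·(0) + (-1.3)·(0) + 2.7 = 0.9
ŷ1 = (-1.8)·(-5) + (-0.8)·(5) + (-1.3)·(4) + 2.7 = 2.5
ŷ2 = (-1.8)·(-2) + (-0.8)·(2) + (-1.3)·(0) + 2.7 = 4.7
ŷ3 = (-1.8)·(3) + (-0.8)·(5) + (-1.3)·(-1) + 2.7 = -5.4
errors² = [2.89, 0.36, 0.04, 0.64]
MSE = 3.9300/4 = 0.9825

0.9825


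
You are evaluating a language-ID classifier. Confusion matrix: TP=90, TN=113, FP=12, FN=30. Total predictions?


Total = TP + TN + FP + FN
= 90 + 113 + 12 + 30
= 245
(Predicted positive: 102, predicted negative: 143)

245


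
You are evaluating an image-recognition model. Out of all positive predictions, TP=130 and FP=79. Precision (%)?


Precision = TP/(TP+FP)
= 130/(130+79)
= 130/209 = 62.2%

62.2%


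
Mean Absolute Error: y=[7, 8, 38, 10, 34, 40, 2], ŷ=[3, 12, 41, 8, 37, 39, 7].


Absolute errors: |7-3|=4, |8-12|=4, |38-41|=3, |10-8|=2, |34-37|=3, |40-39|=1, |2-7|=5
Sum = 22
MAE = 22/7 = 22/7

22/7


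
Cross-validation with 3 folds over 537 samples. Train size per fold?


Fold size = 537/3 = 179
Training per fold = 537 - 179 = 358

358


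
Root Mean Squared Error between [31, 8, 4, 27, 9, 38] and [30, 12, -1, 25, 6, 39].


MSE = 56/6 = 9.3333
RMSE = √(56/6) = 3.0551

3.0551


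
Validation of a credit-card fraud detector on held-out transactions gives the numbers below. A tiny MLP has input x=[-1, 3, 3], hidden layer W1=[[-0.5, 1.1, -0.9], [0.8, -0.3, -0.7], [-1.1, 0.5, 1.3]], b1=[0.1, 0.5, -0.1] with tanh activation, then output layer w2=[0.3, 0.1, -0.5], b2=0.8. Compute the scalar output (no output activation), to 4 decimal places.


z1[0] = (-0.5)·(-1) + (1.1)·(3) + (-0.9)·(3) + 0.1 = 1.2
z1[1] = (0.8)·(-1) + (-0.3)·(3) + (-0.7)·(3) + 0.5 = -3.3
z1[2] = (-1.1)·(-1) + (0.5)·(3) + (1.3)·(3) - 0.1 = 6.4
h = tanh(z1) = [0.8337, -0.9973, 1.0]
output = (0.3)·(0.8337) + (0.1)·(-0.9973) + (-0.5)·(1.0) + 0.8 = 0.4504

0.4504


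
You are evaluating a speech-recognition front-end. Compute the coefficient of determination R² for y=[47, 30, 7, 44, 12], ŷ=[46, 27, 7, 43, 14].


ȳ = 28
SS_res = Σ(y-ŷ)² = 15
SS_tot = Σ(y-ȳ)² = 1318
R² = 1 - SS_res/SS_tot = 1 - 0.0114 = 0.9886

0.9886


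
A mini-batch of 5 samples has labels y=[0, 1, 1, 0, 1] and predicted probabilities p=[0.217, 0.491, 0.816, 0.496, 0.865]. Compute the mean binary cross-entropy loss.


L[0] = -ln(1-0.217) = -ln(0.783) = 0.2446
L[1] = -ln(0.491) = 0.7113
L[2] = -ln(0.816) = 0.2033
L[3] = -ln(1-0.496) = -ln(0.504) = 0.6852
L[4] = -ln(0.865) = 0.145
mean = (0.2446 + 0.7113 + 0.2033 + 0.6852 + 0.145)/5 = 0.3979

0.3979


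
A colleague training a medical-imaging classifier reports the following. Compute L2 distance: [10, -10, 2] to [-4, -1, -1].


d = √((10+ 4)² + (-10+ 1)² + (2+ 1)²)
  = √(196 + 81 + 9)
  = √286 = 16.9115

16.9115


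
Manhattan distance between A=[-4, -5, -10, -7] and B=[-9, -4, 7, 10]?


d = |-4+ 9| + |-5+ 4| + |-10-7| + |-7-10|
  = 5 + 1 + 17 + 17
  = 40

40


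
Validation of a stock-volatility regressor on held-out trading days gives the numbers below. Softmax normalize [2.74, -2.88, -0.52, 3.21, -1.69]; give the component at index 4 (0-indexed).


Exponentials: e^2.74=15.487, e^-2.88=0.0561, e^-0.52=0.5945, e^3.21=24.7791, e^-1.69=0.1845
Sum = 41.1012
Softmax = [0.3768, 0.0014, 0.0145, 0.6029, 0.0045]
p[4] = 0.1845/41.1012 = 0.0045

0.0045


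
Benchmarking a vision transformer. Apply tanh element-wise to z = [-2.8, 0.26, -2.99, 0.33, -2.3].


tanh(-2.8) = -0.9926
tanh(0.26) = 0.2543
tanh(-2.99) = -0.995
tanh(0.33) = 0.3185
tanh(-2.3) = -0.9801
result = [-0.9926, 0.2543, -0.995, 0.3185, -0.9801]

[-0.9926, 0.2543, -0.995, 0.3185, -0.9801]


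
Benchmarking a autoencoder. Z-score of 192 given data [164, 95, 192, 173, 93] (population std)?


μ = 143.4, σ = 41.3405
z = (192 - 143.4)/41.3405 = 1.1756

1.1756


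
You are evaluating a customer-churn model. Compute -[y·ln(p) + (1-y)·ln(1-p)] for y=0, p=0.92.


BCE = -[y·ln(p) + (1-y)·ln(1-p)]
= -0 - 1·ln(1-0.92)
= -ln(0.08) = 2.5257

2.5257


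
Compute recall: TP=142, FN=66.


Recall = TP/(TP+FN)
= 142/(142+66)
= 142/208 = 68.27%

68.27%


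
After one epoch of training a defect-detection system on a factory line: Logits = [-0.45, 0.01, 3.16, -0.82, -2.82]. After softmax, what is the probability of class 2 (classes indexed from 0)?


Exponentials: e^-0.45=0.6376, e^0.01=1.0101, e^3.16=23.5706, e^-0.82=0.4404, e^-2.82=0.0596
Sum = 25.7183
Softmax = [0.0248, 0.0393, 0.9165, 0.0171, 0.0023]
p[2] = 23.5706/25.7183 = 0.9165

0.9165


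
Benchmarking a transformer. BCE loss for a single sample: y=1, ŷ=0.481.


BCE = -[y·ln(p) + (1-y)·ln(1-p)]
= -1·ln(0.481) - 0
= -ln(0.481) = 0.7319

0.7319


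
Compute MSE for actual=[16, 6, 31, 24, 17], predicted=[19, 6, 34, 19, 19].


Squared errors: (16-19)²=9, (6-6)²=0, (31-34)²=9, (24-19)²=25, (17-19)²=4
Sum = 47
MSE = 47/5 = 47/5

47/5


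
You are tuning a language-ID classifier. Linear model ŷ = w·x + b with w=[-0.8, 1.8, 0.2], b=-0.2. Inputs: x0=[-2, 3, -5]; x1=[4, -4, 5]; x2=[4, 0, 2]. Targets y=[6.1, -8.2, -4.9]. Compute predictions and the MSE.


ŷ0 = (-0.8)·(-2) + (1.8)·(3) + (0.2)·(-5) - 0.2 = 5.8
ŷ1 = (-0.8)·(4) + (1.8)·(-4) + (0.2)·(5) - 0.2 = -9.6
ŷ2 = (-0.8)·(4) + (1.8)·(0) + (0.2)·(2) - 0.2 = -3.0
errors² = [0.09, 1.96, 3.61]
MSE = 5.6600/3 = 1.8867

1.8867


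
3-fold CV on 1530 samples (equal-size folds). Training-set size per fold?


Fold size = 1530/3 = 510
Training per fold = 1530 - 510 = 1020

1020


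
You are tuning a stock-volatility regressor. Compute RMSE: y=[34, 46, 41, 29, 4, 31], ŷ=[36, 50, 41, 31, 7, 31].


MSE = 33/6 = 5.5
RMSE = √(33/6) = 2.3452

2.3452


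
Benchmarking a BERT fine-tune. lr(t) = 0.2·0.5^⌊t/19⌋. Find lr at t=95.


n_drops = ⌊95/19⌋ = 5
lr = 0.2·0.5^5 = 0.2·0.03125 = 0.00625

0.00625


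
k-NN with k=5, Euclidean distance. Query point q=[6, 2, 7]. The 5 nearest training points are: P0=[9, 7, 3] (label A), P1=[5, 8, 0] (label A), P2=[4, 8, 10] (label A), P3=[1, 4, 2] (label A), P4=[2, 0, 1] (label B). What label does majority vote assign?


d(q,P0) = 7.0711  (label A)
d(q,P1) = 9.2736  (label A)
d(q,P2) = 7.0  (label A)
d(q,P3) = 7.3485  (label A)
d(q,P4) = 7.4833  (label B)
Votes: A=4, B=1
Majority → A

A


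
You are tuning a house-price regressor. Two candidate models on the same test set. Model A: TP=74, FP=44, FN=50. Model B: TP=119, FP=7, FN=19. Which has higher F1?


Model A: P=74/118=0.6271, R=74/124=0.5968, F1=2PR/(P+R)=2TP/(2TP+FP+FN)=148/242=0.6116
Model B: P=119/126=0.9444, R=119/138=0.8623, F1=2PR/(P+R)=2TP/(2TP+FP+FN)=238/264=0.9015
0.6116 < 0.9015 → Model B

Model B


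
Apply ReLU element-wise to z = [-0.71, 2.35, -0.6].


ReLU(-0.71) = max(0, -0.71) = 0.0
ReLU(2.35) = max(0, 2.35) = 2.35
ReLU(-0.6) = max(0, -0.6) = 0.0
result = [0.0, 2.35, 0.0]

[0.0, 2.35, 0.0]


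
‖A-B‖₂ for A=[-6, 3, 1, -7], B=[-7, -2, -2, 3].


d = √((-6+ 7)² + (3+ 2)² + (1+ 2)² + (-7-3)²)
  = √(1 + 25 + 9 + 100)
  = √135 = 11.619

11.619


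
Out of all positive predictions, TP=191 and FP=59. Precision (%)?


Precision = TP/(TP+FP)
= 191/(191+59)
= 191/250 = 76.4%

76.4%


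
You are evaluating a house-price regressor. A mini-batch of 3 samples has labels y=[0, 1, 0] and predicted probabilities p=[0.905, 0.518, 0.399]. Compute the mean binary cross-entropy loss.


L[0] = -ln(1-0.905) = -ln(0.095) = 2.3539
L[1] = -ln(0.518) = 0.6578
L[2] = -ln(1-0.399) = -ln(0.601) = 0.5092
mean = (2.3539 + 0.6578 + 0.5092)/3 = 1.1736

1.1736


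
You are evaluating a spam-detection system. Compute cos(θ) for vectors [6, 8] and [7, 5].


A·B = 6·7 + 8·5 = 82
‖A‖ = √100 = 10, ‖B‖ = √74 = 8.6023
cos = 82/(√100·√74) = 82/√7400 = 0.9532

0.9532


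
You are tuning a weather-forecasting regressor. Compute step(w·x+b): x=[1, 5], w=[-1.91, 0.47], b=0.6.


z = (1)·(-1.91) + (5)·(0.47) + 0.6
  = 1.04
step(z) = 1 (z≥0)

1


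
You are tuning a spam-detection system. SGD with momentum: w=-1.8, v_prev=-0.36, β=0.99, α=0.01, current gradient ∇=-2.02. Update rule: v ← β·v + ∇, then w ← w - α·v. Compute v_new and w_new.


v_new = 0.99·-0.36 - 2.02 = -0.3564 - 2.02 = -2.3764
w_new = -1.8 - 0.01·-2.3764 = -1.8 + 0.023764 = -1.776236

v_new=-2.3764, w_new=-1.776236


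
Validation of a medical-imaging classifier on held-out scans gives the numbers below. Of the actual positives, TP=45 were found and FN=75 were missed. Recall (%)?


Recall = TP/(TP+FN)
= 45/(45+75)
= 45/120 = 37.5%

37.5%


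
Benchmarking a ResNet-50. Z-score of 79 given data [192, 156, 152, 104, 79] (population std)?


μ = 136.6, σ = 40.1577
z = (79 - 136.6)/40.1577 = -1.4343

-1.4343


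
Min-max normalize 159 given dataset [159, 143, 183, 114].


min=114, max=183
(159-114)/(183-114) = 45/69 = 0.6522

0.6522


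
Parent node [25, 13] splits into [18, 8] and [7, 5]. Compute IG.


Parent = [25, 13], H_parent = 0.9268
H_left = 0.8905 (n=26), H_right = 0.9799 (n=12)
H_children = (26/38)·0.8905 + (12/38)·0.9799 = 0.9187
IG = 0.9268 - 0.9187 = 0.0081

0.0081


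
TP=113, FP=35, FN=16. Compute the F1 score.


Precision = 113/148 = 0.7635
Recall = 113/129 = 0.876
F1 = 2·P·R/(P+R) = 2·TP/(2·TP+FP+FN) = 226/(226+35+16) = 226/277 = 0.8159

0.8159
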